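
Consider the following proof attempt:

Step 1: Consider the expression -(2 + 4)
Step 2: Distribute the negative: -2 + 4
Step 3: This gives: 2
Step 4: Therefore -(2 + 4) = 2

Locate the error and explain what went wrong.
Step 2: Distribute the negative: -2 + 4

Step 2 incorrectly distributes the negative sign. The correct distribution is -(2 + 4) = -2 - 4 = -6. The negative must be applied to both terms, not just the first. The error treats -(2 + 4) as -2 + 4, which equals 2 instead of -6.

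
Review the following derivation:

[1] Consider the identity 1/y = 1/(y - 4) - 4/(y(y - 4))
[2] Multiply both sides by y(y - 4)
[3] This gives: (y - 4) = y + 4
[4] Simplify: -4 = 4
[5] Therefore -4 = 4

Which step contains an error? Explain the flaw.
Step 3: This gives: (y - 4) = y + 4

Step 3 makes a sign error when clearing denominators. Multiplying -4/(y(y - 4)) by y(y - 4) gives -4, not +4. The correct result is (y - 4) = y - 4, which is trivially true, not (y - 4) = y + 4. (Step 1 is a valid identity: 1/(y - 4) - 4/(y(y - 4)) = (y - 4)/(y(y - 4)) = 1/y.)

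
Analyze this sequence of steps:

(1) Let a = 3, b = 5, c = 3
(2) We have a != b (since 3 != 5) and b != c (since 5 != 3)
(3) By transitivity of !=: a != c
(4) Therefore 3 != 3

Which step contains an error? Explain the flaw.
Step 3: By transitivity of !=: a != c

Step 3 incorrectly applies transitivity to the '!=' relation. Transitivity states: if a R b and b R c, then a R c. However, '!=' is not transitive. Counterexample: 3 != 5 and 5 != 3, but 3 = 3 (both equal 3). Transitivity holds for relations like <, <=, =, but not for !=.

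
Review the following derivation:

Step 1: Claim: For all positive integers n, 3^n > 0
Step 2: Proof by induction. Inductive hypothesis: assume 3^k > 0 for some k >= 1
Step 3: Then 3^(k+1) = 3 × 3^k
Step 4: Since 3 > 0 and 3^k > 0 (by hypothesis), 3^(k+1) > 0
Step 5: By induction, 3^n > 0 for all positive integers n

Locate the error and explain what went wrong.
Step 5: By induction, 3^n > 0 for all positive integers n

Step 5 concludes the proof by induction, but no base case was ever established. A valid induction proof requires: (1) a base case proving 3^1 > 0, and (2) an inductive step showing IF 3^k > 0 THEN 3^(k+1) > 0. Steps 2-4 correctly establish the inductive step, but without the base case the conclusion in step 5 does not follow.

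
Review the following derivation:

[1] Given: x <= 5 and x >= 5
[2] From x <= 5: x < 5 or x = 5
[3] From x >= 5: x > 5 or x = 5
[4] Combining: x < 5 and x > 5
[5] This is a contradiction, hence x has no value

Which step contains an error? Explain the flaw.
Step 4: Combining: x < 5 and x > 5

Step 4 incorrectly combines the conditions. From x <= 5 and x >= 5, the intersection is x = 5. The error treats the 'or' cases as 'and' requirements. The correct conclusion is that x = 5 is the unique solution, not that no solution exists.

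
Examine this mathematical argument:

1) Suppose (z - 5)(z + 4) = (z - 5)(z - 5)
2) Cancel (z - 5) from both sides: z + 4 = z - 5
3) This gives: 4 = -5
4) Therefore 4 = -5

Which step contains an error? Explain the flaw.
Step 2: Cancel (z - 5) from both sides: z + 4 = z - 5

Step 2 cancels (z - 5) from both sides. This is only valid if (z - 5) ≠ 0, i.e., z ≠ 5. When z = 5, both sides equal zero regardless of the other factors. The correct approach requires considering z = 5 as a separate case.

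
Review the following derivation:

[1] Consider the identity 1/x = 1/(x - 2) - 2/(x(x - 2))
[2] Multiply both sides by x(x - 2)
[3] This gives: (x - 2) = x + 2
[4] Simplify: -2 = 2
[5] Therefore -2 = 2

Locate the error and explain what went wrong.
Step 3: This gives: (x - 2) = x + 2

Step 3 makes a sign error when clearing denominators. Multiplying -2/(x(x - 2)) by x(x - 2) gives -2, not +2. The correct result is (x - 2) = x - 2, which is trivially true, not (x - 2) = x + 2. (Step 1 is a valid identity: 1/(x - 2) - 2/(x(x - 2)) = (x - 2)/(x(x - 2)) = 1/x.)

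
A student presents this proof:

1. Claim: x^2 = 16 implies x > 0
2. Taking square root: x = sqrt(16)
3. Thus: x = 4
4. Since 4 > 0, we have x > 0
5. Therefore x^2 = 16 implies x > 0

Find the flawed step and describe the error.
Step 2: Taking square root: x = sqrt(16)

Step 2 takes the square root and assumes the positive root only. The equation x^2 = 16 actually has two solutions: x = 4 and x = -4. The proof silently assumes x > 0 without justification, then uses this assumption to conclude x > 0, which is circular. The counterexample x = -4 shows the claim is false.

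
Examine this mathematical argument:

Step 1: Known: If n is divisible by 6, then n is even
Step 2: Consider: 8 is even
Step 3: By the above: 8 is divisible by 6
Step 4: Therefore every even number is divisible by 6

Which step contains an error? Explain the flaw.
Step 3: By the above: 8 is divisible by 6

Step 3 commits the fallacy of affirming the consequent. The known fact 'divisible by 6 → even' does NOT imply 'even → divisible by 6'. That would be the converse, which is false. For example, 8 is even but 8 ÷ 6 = 1.33, which is not an integer.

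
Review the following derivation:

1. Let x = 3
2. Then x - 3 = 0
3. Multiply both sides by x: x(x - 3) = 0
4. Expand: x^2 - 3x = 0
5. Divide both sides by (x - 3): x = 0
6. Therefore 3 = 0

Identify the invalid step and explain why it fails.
Step 5: Divide both sides by (x - 3): x = 0

Step 5 divides both sides by (x - 3). However, since x = 3, we have (x - 3) = 0. Division by zero is undefined, making this step invalid.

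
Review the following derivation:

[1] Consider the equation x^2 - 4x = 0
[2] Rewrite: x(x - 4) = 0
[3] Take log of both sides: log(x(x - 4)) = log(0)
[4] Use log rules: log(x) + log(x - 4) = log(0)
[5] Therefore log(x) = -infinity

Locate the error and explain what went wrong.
Step 3: Take log of both sides: log(x(x - 4)) = log(0)

Step 3 takes the logarithm of both sides, resulting in log(0) on the right side. The logarithm is only defined for positive numbers; log(0) is undefined (approaches negative infinity). This operation is invalid.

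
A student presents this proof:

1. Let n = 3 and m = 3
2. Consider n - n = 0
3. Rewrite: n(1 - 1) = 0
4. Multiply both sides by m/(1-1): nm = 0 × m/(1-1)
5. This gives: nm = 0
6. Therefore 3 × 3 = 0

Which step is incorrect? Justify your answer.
Step 4: Multiply both sides by m/(1-1): nm = 0 × m/(1-1)

Step 4 multiplies both sides by m/(1-1). However, 1-1 = 0, so this is multiplication by m/0, which is undefined. We cannot multiply by an undefined expression.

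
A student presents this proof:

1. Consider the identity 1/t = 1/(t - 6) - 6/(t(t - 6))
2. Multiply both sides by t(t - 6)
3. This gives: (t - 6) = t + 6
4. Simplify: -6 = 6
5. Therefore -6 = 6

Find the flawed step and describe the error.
Step 3: This gives: (t - 6) = t + 6

Step 3 makes a sign error when clearing denominators. Multiplying -6/(t(t - 6)) by t(t - 6) gives -6, not +6. The correct result is (t - 6) = t - 6, which is trivially true, not (t - 6) = t + 6. (Step 1 is a valid identity: 1/(t - 6) - 6/(t(t - 6)) = (t - 6)/(t(t - 6)) = 1/t.)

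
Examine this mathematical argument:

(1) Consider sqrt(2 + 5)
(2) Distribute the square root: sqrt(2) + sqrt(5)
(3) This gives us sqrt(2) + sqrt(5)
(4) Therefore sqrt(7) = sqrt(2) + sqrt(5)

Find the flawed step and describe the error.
Step 2: Distribute the square root: sqrt(2) + sqrt(5)

Step 2 incorrectly 'distributes' the square root over addition. The square root function does not distribute: sqrt(a + b) ≠ sqrt(a) + sqrt(b). In fact, sqrt(2 + 5) = sqrt(7) ≈ 2.6458, while sqrt(2) + sqrt(5) ≈ 3.6503.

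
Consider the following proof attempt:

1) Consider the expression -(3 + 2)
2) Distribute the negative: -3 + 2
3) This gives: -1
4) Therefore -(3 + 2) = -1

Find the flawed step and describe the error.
Step 2: Distribute the negative: -3 + 2

Step 2 incorrectly distributes the negative sign. The correct distribution is -(3 + 2) = -3 - 2 = -5. The negative must be applied to both terms, not just the first. The error treats -(3 + 2) as -3 + 2, which equals -1 instead of -5.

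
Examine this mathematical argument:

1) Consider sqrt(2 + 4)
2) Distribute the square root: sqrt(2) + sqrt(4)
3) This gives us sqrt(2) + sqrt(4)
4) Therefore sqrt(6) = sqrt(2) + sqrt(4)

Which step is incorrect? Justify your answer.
Step 2: Distribute the square root: sqrt(2) + sqrt(4)

Step 2 incorrectly 'distributes' the square root over addition. The square root function does not distribute: sqrt(a + b) ≠ sqrt(a) + sqrt(b). In fact, sqrt(2 + 4) = sqrt(6) ≈ 2.4495, while sqrt(2) + sqrt(4) ≈ 3.4142.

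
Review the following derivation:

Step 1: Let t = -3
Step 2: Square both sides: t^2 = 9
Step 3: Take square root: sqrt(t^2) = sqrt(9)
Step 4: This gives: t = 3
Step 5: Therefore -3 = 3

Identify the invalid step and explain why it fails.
Step 4: This gives: t = 3

Step 4 incorrectly states that sqrt(t^2) = t. The correct identity is sqrt(t^2) = |t|. Since t = -3 < 0, we have sqrt(t^2) = |-3| = 3, not t = -3.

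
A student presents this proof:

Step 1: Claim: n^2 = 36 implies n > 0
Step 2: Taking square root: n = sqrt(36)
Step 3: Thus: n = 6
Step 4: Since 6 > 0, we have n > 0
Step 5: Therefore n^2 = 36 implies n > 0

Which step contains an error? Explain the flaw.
Step 2: Taking square root: n = sqrt(36)

Step 2 takes the square root and assumes the positive root only. The equation n^2 = 36 actually has two solutions: n = 6 and n = -6. The proof silently assumes n > 0 without justification, then uses this assumption to conclude n > 0, which is circular. The counterexample n = -6 shows the claim is false.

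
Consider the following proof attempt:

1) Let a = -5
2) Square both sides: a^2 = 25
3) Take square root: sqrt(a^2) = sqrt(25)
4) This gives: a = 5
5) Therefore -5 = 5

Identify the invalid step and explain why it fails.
Step 4: This gives: a = 5

Step 4 incorrectly states that sqrt(a^2) = a. The correct identity is sqrt(a^2) = |a|. Since a = -5 < 0, we have sqrt(a^2) = |-5| = 5, not a = -5.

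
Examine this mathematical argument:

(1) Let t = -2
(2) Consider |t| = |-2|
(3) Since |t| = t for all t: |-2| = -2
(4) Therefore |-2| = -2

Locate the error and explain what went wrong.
Step 3: Since |t| = t for all t: |-2| = -2

Step 3 incorrectly states that |t| = t for all t. The correct definition is |t| = t when t >= 0, and |t| = -t when t < 0. Since -2 < 0, we have |-2| = -(-2) = 2, not -2.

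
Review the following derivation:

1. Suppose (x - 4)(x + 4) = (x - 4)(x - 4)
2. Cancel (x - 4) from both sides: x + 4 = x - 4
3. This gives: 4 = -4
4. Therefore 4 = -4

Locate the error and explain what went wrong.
Step 2: Cancel (x - 4) from both sides: x + 4 = x - 4

Step 2 cancels (x - 4) from both sides. This is only valid if (x - 4) ≠ 0, i.e., x ≠ 4. When x = 4, both sides equal zero regardless of the other factors. The correct approach requires considering x = 4 as a separate case.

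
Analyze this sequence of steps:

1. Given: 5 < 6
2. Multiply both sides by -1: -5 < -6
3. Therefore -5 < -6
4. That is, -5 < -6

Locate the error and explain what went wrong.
Step 2: Multiply both sides by -1: -5 < -6

Step 2 multiplies both sides by -1 but fails to reverse the inequality sign. When multiplying (or dividing) an inequality by a negative number, the direction must be reversed. Since 5 < 6, we should get -5 > -6, i.e., -5 > -6.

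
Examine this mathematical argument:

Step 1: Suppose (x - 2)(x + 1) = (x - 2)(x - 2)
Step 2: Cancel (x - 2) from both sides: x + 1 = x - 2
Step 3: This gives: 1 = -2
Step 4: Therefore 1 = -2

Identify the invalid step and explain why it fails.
Step 2: Cancel (x - 2) from both sides: x + 1 = x - 2

Step 2 cancels (x - 2) from both sides. This is only valid if (x - 2) ≠ 0, i.e., x ≠ 2. When x = 2, both sides equal zero regardless of the other factors. The correct approach requires considering x = 2 as a separate case.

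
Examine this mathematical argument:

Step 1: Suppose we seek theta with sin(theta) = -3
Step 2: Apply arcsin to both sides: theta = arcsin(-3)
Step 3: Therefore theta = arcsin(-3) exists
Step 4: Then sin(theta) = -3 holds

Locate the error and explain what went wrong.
Step 2: Apply arcsin to both sides: theta = arcsin(-3)

Step 2 applies arcsin to -3. However, arcsin(x) is only defined for x in [-1, 1] because sin(theta) can only produce values in that range. Since |-3| > 1, arcsin(-3) is undefined. There is no angle whose sine equals -3.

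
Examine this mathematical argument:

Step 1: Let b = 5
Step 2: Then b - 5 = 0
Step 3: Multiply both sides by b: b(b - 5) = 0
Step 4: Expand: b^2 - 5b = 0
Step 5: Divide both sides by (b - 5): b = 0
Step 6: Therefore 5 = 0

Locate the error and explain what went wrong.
Step 5: Divide both sides by (b - 5): b = 0

Step 5 divides both sides by (b - 5). However, since b = 5, we have (b - 5) = 0. Division by zero is undefined, making this step invalid.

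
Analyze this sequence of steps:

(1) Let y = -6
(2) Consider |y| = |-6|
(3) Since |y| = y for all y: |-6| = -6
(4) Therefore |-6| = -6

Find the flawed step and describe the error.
Step 3: Since |y| = y for all y: |-6| = -6

Step 3 incorrectly states that |y| = y for all y. The correct definition is |y| = y when y >= 0, and |y| = -y when y < 0. Since -6 < 0, we have |-6| = -(-6) = 6, not -6.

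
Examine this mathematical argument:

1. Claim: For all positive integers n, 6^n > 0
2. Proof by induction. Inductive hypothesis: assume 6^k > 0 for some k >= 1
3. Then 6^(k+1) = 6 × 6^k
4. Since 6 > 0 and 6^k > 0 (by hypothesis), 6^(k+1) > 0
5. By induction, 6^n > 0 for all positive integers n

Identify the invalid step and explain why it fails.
Step 5: By induction, 6^n > 0 for all positive integers n

Step 5 concludes the proof by induction, but no base case was ever established. A valid induction proof requires: (1) a base case proving 6^1 > 0, and (2) an inductive step showing IF 6^k > 0 THEN 6^(k+1) > 0. Steps 2-4 correctly establish the inductive step, but without the base case the conclusion in step 5 does not follow.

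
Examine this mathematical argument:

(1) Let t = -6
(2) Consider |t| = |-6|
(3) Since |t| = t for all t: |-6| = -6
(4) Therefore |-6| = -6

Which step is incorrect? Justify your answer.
Step 3: Since |t| = t for all t: |-6| = -6

Step 3 incorrectly states that |t| = t for all t. The correct definition is |t| = t when t >= 0, and |t| = -t when t < 0. Since -6 < 0, we have |-6| = -(-6) = 6, not -6.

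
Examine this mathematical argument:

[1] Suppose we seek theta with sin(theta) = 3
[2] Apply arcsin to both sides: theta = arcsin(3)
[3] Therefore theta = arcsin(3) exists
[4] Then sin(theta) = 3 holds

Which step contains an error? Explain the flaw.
Step 2: Apply arcsin to both sides: theta = arcsin(3)

Step 2 applies arcsin to 3. However, arcsin(x) is only defined for x in [-1, 1] because sin(theta) can only produce values in that range. Since |3| > 1, arcsin(3) is undefined. There is no angle whose sine equals 3.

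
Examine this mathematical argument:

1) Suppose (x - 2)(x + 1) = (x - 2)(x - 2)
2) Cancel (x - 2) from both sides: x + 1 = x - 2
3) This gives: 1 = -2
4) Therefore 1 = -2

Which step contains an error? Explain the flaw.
Step 2: Cancel (x - 2) from both sides: x + 1 = x - 2

Step 2 cancels (x - 2) from both sides. This is only valid if (x - 2) ≠ 0, i.e., x ≠ 2. When x = 2, both sides equal zero regardless of the other factors. The correct approach requires considering x = 2 as a separate case.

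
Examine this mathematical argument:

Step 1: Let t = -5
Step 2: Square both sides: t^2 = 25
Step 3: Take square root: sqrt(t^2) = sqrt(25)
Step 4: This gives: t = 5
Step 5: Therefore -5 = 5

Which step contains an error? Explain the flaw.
Step 4: This gives: t = 5

Step 4 incorrectly states that sqrt(t^2) = t. The correct identity is sqrt(t^2) = |t|. Since t = -5 < 0, we have sqrt(t^2) = |-5| = 5, not t = -5.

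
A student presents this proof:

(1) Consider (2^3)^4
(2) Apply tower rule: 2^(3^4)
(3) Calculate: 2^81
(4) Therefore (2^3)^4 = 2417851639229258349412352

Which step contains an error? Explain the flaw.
Step 2: Apply tower rule: 2^(3^4)

Step 2 incorrectly states that (a^b)^c = a^(b^c). The correct rule is (a^b)^c = a^(b×c). The actual value is (2^3)^4 = 2^12 = 4096, not 2^81 = 2417851639229258349412352.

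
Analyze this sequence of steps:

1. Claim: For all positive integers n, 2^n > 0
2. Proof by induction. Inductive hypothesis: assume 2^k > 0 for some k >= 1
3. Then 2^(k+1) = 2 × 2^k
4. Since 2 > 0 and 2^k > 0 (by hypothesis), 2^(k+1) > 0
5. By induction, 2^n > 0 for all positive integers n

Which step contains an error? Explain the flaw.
Step 5: By induction, 2^n > 0 for all positive integers n

Step 5 concludes the proof by induction, but no base case was ever established. A valid induction proof requires: (1) a base case proving 2^1 > 0, and (2) an inductive step showing IF 2^k > 0 THEN 2^(k+1) > 0. Steps 2-4 correctly establish the inductive step, but without the base case the conclusion in step 5 does not follow.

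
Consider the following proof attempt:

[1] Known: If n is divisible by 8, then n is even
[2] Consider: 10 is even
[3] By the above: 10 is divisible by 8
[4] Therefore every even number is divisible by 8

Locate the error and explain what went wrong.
Step 3: By the above: 10 is divisible by 8

Step 3 commits the fallacy of affirming the consequent. The known fact 'divisible by 8 → even' does NOT imply 'even → divisible by 8'. That would be the converse, which is false. For example, 10 is even but 10 ÷ 8 = 1.25, which is not an integer.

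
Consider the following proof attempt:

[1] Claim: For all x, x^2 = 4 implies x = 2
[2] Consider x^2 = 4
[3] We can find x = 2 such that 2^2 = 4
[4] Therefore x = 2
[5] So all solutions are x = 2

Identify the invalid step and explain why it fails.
Step 4: Therefore x = 2

Step 4 incorrectly concludes that x = 2 is the only solution. The proof shows that x = 2 is A solution (existence), but does not show it is the ONLY solution (uniqueness). In fact, x = -2 is also a solution since (-2)^2 = 4. Finding one solution doesn't prove there are no others.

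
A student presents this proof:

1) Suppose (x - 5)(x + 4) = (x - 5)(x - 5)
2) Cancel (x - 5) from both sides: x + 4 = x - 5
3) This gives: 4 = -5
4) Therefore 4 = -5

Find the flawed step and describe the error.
Step 2: Cancel (x - 5) from both sides: x + 4 = x - 5

Step 2 cancels (x - 5) from both sides. This is only valid if (x - 5) ≠ 0, i.e., x ≠ 5. When x = 5, both sides equal zero regardless of the other factors. The correct approach requires considering x = 5 as a separate case.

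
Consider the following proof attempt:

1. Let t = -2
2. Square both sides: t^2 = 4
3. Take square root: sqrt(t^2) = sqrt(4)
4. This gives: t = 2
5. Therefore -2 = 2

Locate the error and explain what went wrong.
Step 4: This gives: t = 2

Step 4 incorrectly states that sqrt(t^2) = t. The correct identity is sqrt(t^2) = |t|. Since t = -2 < 0, we have sqrt(t^2) = |-2| = 2, not t = -2.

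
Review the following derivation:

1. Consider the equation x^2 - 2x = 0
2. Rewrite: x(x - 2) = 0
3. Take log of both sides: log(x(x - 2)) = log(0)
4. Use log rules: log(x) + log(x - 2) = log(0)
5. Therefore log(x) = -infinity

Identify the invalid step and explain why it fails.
Step 3: Take log of both sides: log(x(x - 2)) = log(0)

Step 3 takes the logarithm of both sides, resulting in log(0) on the right side. The logarithm is only defined for positive numbers; log(0) is undefined (approaches negative infinity). This operation is invalid.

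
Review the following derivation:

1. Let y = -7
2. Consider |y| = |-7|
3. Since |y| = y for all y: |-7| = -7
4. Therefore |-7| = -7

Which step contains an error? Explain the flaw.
Step 3: Since |y| = y for all y: |-7| = -7

Step 3 incorrectly states that |y| = y for all y. The correct definition is |y| = y when y >= 0, and |y| = -y when y < 0. Since -7 < 0, we have |-7| = -(-7) = 7, not -7.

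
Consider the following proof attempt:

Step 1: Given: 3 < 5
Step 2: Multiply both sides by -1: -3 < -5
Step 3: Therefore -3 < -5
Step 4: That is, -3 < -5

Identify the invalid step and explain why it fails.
Step 2: Multiply both sides by -1: -3 < -5

Step 2 multiplies both sides by -1 but fails to reverse the inequality sign. When multiplying (or dividing) an inequality by a negative number, the direction must be reversed. Since 3 < 5, we should get -3 > -5, i.e., -3 > -5.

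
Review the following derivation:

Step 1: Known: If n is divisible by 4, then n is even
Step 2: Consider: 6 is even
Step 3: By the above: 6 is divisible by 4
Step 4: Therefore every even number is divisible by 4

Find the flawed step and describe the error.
Step 3: By the above: 6 is divisible by 4

Step 3 commits the fallacy of affirming the consequent. The known fact 'divisible by 4 → even' does NOT imply 'even → divisible by 4'. That would be the converse, which is false. For example, 6 is even but 6 ÷ 4 = 1.50, which is not an integer.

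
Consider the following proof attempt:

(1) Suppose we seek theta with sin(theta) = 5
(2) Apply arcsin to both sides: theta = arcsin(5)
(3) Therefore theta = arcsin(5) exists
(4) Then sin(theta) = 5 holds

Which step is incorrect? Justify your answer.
Step 2: Apply arcsin to both sides: theta = arcsin(5)

Step 2 applies arcsin to 5. However, arcsin(x) is only defined for x in [-1, 1] because sin(theta) can only produce values in that range. Since |5| > 1, arcsin(5) is undefined. There is no angle whose sine equals 5.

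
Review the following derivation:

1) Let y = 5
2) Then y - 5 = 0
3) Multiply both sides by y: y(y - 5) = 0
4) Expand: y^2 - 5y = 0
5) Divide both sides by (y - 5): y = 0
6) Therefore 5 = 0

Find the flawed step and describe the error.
Step 5: Divide both sides by (y - 5): y = 0

Step 5 divides both sides by (y - 5). However, since y = 5, we have (y - 5) = 0. Division by zero is undefined, making this step invalid.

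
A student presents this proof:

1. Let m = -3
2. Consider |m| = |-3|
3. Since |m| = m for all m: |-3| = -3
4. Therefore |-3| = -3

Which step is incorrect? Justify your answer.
Step 3: Since |m| = m for all m: |-3| = -3

Step 3 incorrectly states that |m| = m for all m. The correct definition is |m| = m when m >= 0, and |m| = -m when m < 0. Since -3 < 0, we have |-3| = -(-3) = 3, not -3.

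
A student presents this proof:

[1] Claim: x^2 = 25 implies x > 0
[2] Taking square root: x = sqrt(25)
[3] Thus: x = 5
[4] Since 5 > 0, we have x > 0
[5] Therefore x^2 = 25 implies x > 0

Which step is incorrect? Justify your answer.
Step 2: Taking square root: x = sqrt(25)

Step 2 takes the square root and assumes the positive root only. The equation x^2 = 25 actually has two solutions: x = 5 and x = -5. The proof silently assumes x > 0 without justification, then uses this assumption to conclude x > 0, which is circular. The counterexample x = -5 shows the claim is false.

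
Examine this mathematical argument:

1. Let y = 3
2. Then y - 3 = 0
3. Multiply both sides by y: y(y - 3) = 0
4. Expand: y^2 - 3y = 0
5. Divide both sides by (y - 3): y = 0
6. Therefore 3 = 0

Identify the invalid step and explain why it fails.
Step 5: Divide both sides by (y - 3): y = 0

Step 5 divides both sides by (y - 3). However, since y = 3, we have (y - 3) = 0. Division by zero is undefined, making this step invalid.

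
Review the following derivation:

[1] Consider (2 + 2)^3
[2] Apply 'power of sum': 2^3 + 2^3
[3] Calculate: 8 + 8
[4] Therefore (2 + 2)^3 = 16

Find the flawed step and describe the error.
Step 2: Apply 'power of sum': 2^3 + 2^3

Step 2 incorrectly applies a non-existent rule '(a+b)^n = a^n + b^n'. This is false in general. The correct expansion uses the binomial theorem. The actual value is (2 + 2)^3 = 4^3 = 64, not 16.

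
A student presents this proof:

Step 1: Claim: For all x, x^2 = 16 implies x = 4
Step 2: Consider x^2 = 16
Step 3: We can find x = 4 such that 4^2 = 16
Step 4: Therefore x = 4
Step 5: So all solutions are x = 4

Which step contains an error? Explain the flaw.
Step 4: Therefore x = 4

Step 4 incorrectly concludes that x = 4 is the only solution. The proof shows that x = 4 is A solution (existence), but does not show it is the ONLY solution (uniqueness). In fact, x = -4 is also a solution since (-4)^2 = 16. Finding one solution doesn't prove there are no others.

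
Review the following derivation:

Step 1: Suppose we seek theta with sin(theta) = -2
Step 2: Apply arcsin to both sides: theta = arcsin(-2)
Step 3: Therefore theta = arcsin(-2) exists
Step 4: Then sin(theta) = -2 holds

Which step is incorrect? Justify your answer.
Step 2: Apply arcsin to both sides: theta = arcsin(-2)

Step 2 applies arcsin to -2. However, arcsin(x) is only defined for x in [-1, 1] because sin(theta) can only produce values in that range. Since |-2| > 1, arcsin(-2) is undefined. There is no angle whose sine equals -2.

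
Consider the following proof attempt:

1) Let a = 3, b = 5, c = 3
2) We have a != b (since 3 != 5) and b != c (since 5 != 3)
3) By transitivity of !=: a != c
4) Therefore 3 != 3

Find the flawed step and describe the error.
Step 3: By transitivity of !=: a != c

Step 3 incorrectly applies transitivity to the '!=' relation. Transitivity states: if a R b and b R c, then a R c. However, '!=' is not transitive. Counterexample: 3 != 5 and 5 != 3, but 3 = 3 (both equal 3). Transitivity holds for relations like <, <=, =, but not for !=.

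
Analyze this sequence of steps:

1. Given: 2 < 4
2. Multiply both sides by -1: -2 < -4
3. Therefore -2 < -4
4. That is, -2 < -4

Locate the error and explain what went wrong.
Step 2: Multiply both sides by -1: -2 < -4

Step 2 multiplies both sides by -1 but fails to reverse the inequality sign. When multiplying (or dividing) an inequality by a negative number, the direction must be reversed. Since 2 < 4, we should get -2 > -4, i.e., -2 > -4.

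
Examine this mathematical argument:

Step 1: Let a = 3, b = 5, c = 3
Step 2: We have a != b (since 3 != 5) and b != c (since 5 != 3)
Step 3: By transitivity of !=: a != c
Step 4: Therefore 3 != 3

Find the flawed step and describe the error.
Step 3: By transitivity of !=: a != c

Step 3 incorrectly applies transitivity to the '!=' relation. Transitivity states: if a R b and b R c, then a R c. However, '!=' is not transitive. Counterexample: 3 != 5 and 5 != 3, but 3 = 3 (both equal 3). Transitivity holds for relations like <, <=, =, but not for !=.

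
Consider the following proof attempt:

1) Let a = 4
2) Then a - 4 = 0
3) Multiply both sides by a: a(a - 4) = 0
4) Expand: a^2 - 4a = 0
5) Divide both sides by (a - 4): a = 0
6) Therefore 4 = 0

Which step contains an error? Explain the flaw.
Step 5: Divide both sides by (a - 4): a = 0

Step 5 divides both sides by (a - 4). However, since a = 4, we have (a - 4) = 0. Division by zero is undefined, making this step invalid.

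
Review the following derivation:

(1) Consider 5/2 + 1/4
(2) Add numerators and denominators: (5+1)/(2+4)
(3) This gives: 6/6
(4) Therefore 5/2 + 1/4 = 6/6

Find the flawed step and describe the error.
Step 2: Add numerators and denominators: (5+1)/(2+4)

Step 2 incorrectly adds fractions by separately adding numerators and denominators. This is wrong. The correct method requires a common denominator: 5/2 + 1/4 = (5×4 + 1×2)/(2×4) = 22/8 = 11/4. The method used gives 6/6, which is different.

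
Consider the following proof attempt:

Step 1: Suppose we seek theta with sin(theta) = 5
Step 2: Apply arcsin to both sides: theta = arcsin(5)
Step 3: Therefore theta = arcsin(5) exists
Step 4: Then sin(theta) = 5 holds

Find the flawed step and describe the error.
Step 2: Apply arcsin to both sides: theta = arcsin(5)

Step 2 applies arcsin to 5. However, arcsin(x) is only defined for x in [-1, 1] because sin(theta) can only produce values in that range. Since |5| > 1, arcsin(5) is undefined. There is no angle whose sine equals 5.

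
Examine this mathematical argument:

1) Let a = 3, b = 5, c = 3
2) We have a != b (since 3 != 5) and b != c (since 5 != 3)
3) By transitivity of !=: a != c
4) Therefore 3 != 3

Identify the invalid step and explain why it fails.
Step 3: By transitivity of !=: a != c

Step 3 incorrectly applies transitivity to the '!=' relation. Transitivity states: if a R b and b R c, then a R c. However, '!=' is not transitive. Counterexample: 3 != 5 and 5 != 3, but 3 = 3 (both equal 3). Transitivity holds for relations like <, <=, =, but not for !=.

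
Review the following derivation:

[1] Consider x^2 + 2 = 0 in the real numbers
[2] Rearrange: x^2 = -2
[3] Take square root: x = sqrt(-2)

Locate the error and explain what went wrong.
Step 3: Take square root: x = sqrt(-2)

Step 3 takes the square root of -2, which is negative. In the real number system, the square root of a negative number is undefined. The equation x^2 + 2 = 0 has no real solutions. Square roots of negative numbers only exist in the complex numbers.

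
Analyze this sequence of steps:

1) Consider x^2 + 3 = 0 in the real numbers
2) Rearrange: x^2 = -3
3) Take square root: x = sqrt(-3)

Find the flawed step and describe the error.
Step 3: Take square root: x = sqrt(-3)

Step 3 takes the square root of -3, which is negative. In the real number system, the square root of a negative number is undefined. The equation x^2 + 3 = 0 has no real solutions. Square roots of negative numbers only exist in the complex numbers.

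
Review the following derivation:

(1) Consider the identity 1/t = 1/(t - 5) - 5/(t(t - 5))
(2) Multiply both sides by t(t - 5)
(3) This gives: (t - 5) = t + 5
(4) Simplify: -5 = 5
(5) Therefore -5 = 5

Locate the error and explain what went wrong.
Step 3: This gives: (t - 5) = t + 5

Step 3 makes a sign error when clearing denominators. Multiplying -5/(t(t - 5)) by t(t - 5) gives -5, not +5. The correct result is (t - 5) = t - 5, which is trivially true, not (t - 5) = t + 5. (Step 1 is a valid identity: 1/(t - 5) - 5/(t(t - 5)) = (t - 5)/(t(t - 5)) = 1/t.)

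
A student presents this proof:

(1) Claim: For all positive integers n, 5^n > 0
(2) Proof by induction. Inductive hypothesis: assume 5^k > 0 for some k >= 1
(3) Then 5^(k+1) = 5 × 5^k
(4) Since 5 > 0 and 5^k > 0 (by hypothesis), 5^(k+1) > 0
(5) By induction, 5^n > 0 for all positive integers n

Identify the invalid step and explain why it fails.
Step 5: By induction, 5^n > 0 for all positive integers n

Step 5 concludes the proof by induction, but no base case was ever established. A valid induction proof requires: (1) a base case proving 5^1 > 0, and (2) an inductive step showing IF 5^k > 0 THEN 5^(k+1) > 0. Steps 2-4 correctly establish the inductive step, but without the base case the conclusion in step 5 does not follow.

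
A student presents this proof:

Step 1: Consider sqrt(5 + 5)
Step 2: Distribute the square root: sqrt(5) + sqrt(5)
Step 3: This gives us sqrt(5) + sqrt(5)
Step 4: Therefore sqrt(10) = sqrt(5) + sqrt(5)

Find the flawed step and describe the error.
Step 2: Distribute the square root: sqrt(5) + sqrt(5)

Step 2 incorrectly 'distributes' the square root over addition. The square root function does not distribute: sqrt(a + b) ≠ sqrt(a) + sqrt(b). In fact, sqrt(5 + 5) = sqrt(10) ≈ 3.1623, while sqrt(5) + sqrt(5) ≈ 4.4721.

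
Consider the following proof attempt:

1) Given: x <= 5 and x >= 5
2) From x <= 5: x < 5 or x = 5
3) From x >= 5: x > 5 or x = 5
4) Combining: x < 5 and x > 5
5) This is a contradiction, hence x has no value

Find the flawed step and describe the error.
Step 4: Combining: x < 5 and x > 5

Step 4 incorrectly combines the conditions. From x <= 5 and x >= 5, the intersection is x = 5. The error treats the 'or' cases as 'and' requirements. The correct conclusion is that x = 5 is the unique solution, not that no solution exists.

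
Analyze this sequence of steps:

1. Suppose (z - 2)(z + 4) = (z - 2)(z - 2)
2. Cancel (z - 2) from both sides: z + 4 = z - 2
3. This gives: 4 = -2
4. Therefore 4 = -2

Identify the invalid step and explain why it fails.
Step 2: Cancel (z - 2) from both sides: z + 4 = z - 2

Step 2 cancels (z - 2) from both sides. This is only valid if (z - 2) ≠ 0, i.e., z ≠ 2. When z = 2, both sides equal zero regardless of the other factors. The correct approach requires considering z = 2 as a separate case.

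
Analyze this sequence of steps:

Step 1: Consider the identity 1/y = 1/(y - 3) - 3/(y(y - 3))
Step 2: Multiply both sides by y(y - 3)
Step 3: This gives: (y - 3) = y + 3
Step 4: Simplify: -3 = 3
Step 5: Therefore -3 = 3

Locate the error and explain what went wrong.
Step 3: This gives: (y - 3) = y + 3

Step 3 makes a sign error when clearing denominators. Multiplying -3/(y(y - 3)) by y(y - 3) gives -3, not +3. The correct result is (y - 3) = y - 3, which is trivially true, not (y - 3) = y + 3. (Step 1 is a valid identity: 1/(y - 3) - 3/(y(y - 3)) = (y - 3)/(y(y - 3)) = 1/y.)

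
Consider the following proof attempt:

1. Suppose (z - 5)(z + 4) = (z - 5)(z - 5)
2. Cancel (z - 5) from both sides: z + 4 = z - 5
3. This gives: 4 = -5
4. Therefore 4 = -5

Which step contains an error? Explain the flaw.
Step 2: Cancel (z - 5) from both sides: z + 4 = z - 5

Step 2 cancels (z - 5) from both sides. This is only valid if (z - 5) ≠ 0, i.e., z ≠ 5. When z = 5, both sides equal zero regardless of the other factors. The correct approach requires considering z = 5 as a separate case.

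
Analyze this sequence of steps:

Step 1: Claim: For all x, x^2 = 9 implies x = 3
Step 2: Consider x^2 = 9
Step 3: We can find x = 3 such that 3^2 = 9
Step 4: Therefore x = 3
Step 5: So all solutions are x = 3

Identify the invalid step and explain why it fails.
Step 4: Therefore x = 3

Step 4 incorrectly concludes that x = 3 is the only solution. The proof shows that x = 3 is A solution (existence), but does not show it is the ONLY solution (uniqueness). In fact, x = -3 is also a solution since (-3)^2 = 9. Finding one solution doesn't prove there are no others.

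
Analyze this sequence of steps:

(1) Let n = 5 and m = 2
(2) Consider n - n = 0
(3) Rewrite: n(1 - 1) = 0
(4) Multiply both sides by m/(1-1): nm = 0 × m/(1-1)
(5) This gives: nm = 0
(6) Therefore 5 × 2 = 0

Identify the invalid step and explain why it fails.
Step 4: Multiply both sides by m/(1-1): nm = 0 × m/(1-1)

Step 4 multiplies both sides by m/(1-1). However, 1-1 = 0, so this is multiplication by m/0, which is undefined. We cannot multiply by an undefined expression.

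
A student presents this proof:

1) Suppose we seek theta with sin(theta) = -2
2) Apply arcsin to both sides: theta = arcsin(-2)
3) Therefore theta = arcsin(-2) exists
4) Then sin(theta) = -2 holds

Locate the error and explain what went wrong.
Step 2: Apply arcsin to both sides: theta = arcsin(-2)

Step 2 applies arcsin to -2. However, arcsin(x) is only defined for x in [-1, 1] because sin(theta) can only produce values in that range. Since |-2| > 1, arcsin(-2) is undefined. There is no angle whose sine equals -2.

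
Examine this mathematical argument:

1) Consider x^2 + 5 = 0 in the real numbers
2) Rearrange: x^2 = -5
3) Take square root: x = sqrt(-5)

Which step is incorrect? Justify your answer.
Step 3: Take square root: x = sqrt(-5)

Step 3 takes the square root of -5, which is negative. In the real number system, the square root of a negative number is undefined. The equation x^2 + 5 = 0 has no real solutions. Square roots of negative numbers only exist in the complex numbers.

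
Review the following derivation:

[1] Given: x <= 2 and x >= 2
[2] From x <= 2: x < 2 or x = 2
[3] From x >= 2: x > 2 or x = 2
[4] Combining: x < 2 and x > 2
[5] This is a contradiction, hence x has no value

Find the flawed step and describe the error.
Step 4: Combining: x < 2 and x > 2

Step 4 incorrectly combines the conditions. From x <= 2 and x >= 2, the intersection is x = 2. The error treats the 'or' cases as 'and' requirements. The correct conclusion is that x = 2 is the unique solution, not that no solution exists.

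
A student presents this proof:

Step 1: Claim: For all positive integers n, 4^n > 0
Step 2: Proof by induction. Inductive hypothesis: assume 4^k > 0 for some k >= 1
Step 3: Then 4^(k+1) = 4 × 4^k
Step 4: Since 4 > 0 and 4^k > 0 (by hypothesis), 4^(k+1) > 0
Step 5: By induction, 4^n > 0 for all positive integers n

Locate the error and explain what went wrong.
Step 5: By induction, 4^n > 0 for all positive integers n

Step 5 concludes the proof by induction, but no base case was ever established. A valid induction proof requires: (1) a base case proving 4^1 > 0, and (2) an inductive step showing IF 4^k > 0 THEN 4^(k+1) > 0. Steps 2-4 correctly establish the inductive step, but without the base case the conclusion in step 5 does not follow.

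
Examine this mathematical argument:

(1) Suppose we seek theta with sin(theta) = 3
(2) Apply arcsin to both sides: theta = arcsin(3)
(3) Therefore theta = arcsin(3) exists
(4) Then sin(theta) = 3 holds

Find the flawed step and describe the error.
Step 2: Apply arcsin to both sides: theta = arcsin(3)

Step 2 applies arcsin to 3. However, arcsin(x) is only defined for x in [-1, 1] because sin(theta) can only produce values in that range. Since |3| > 1, arcsin(3) is undefined. There is no angle whose sine equals 3.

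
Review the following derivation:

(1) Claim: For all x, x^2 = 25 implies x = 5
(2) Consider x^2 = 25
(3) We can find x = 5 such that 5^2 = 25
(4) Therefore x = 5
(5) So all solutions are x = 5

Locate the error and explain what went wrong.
Step 4: Therefore x = 5

Step 4 incorrectly concludes that x = 5 is the only solution. The proof shows that x = 5 is A solution (existence), but does not show it is the ONLY solution (uniqueness). In fact, x = -5 is also a solution since (-5)^2 = 25. Finding one solution doesn't prove there are no others.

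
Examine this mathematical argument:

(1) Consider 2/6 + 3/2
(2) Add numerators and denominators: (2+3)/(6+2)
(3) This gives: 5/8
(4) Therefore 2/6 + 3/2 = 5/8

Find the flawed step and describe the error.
Step 2: Add numerators and denominators: (2+3)/(6+2)

Step 2 incorrectly adds fractions by separately adding numerators and denominators. This is wrong. The correct method requires a common denominator: 2/6 + 3/2 = (2×2 + 3×6)/(6×2) = 22/12 = 11/6. The method used gives 5/8, which is different.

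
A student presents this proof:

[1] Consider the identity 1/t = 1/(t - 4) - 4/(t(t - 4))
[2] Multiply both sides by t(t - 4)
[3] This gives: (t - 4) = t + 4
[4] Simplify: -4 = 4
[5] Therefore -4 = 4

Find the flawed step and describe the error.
Step 3: This gives: (t - 4) = t + 4

Step 3 makes a sign error when clearing denominators. Multiplying -4/(t(t - 4)) by t(t - 4) gives -4, not +4. The correct result is (t - 4) = t - 4, which is trivially true, not (t - 4) = t + 4. (Step 1 is a valid identity: 1/(t - 4) - 4/(t(t - 4)) = (t - 4)/(t(t - 4)) = 1/t.)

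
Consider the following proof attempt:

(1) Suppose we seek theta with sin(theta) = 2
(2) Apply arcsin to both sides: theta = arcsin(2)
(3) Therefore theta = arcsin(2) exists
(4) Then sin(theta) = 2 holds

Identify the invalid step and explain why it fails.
Step 2: Apply arcsin to both sides: theta = arcsin(2)

Step 2 applies arcsin to 2. However, arcsin(x) is only defined for x in [-1, 1] because sin(theta) can only produce values in that range. Since |2| > 1, arcsin(2) is undefined. There is no angle whose sine equals 2.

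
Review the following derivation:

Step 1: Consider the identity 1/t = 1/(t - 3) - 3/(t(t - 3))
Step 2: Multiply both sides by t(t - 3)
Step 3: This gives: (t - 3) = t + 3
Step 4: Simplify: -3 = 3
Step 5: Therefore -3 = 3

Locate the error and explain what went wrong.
Step 3: This gives: (t - 3) = t + 3

Step 3 makes a sign error when clearing denominators. Multiplying -3/(t(t - 3)) by t(t - 3) gives -3, not +3. The correct result is (t - 3) = t - 3, which is trivially true, not (t - 3) = t + 3. (Step 1 is a valid identity: 1/(t - 3) - 3/(t(t - 3)) = (t - 3)/(t(t - 3)) = 1/t.)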